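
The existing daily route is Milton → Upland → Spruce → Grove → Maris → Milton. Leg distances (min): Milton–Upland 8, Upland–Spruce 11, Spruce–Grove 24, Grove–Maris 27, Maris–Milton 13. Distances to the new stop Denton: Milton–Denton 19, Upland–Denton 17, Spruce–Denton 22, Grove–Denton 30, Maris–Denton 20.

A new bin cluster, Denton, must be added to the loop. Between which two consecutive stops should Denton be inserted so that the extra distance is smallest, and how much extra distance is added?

+23 min — insert Denton between Grove and Maris.

Insertion cost between consecutive stops i–j is d(i,Denton) + d(Denton,j) − d(i,j):
  between Milton and Upland: 19 + 17 − 8 = 28
  between Upland and Spruce: 17 + 22 − 11 = 28
  between Spruce and Grove: 22 + 30 − 24 = 28
  between Grove and Maris: 30 + 20 − 27 = 23
  between Maris and Milton: 20 + 19 − 13 = 26
Cheapest insertion is between Grove and Maris, adding 23.
New total = 83 + 23 = 106.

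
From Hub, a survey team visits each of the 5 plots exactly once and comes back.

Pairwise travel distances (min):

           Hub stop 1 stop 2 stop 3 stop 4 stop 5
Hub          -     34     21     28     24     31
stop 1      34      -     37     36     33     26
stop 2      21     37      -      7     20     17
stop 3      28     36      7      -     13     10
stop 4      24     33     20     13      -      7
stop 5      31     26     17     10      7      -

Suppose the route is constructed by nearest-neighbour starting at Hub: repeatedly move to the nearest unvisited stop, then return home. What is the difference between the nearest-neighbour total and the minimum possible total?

From Hub: stop 2=21, stop 4=24, stop 3=28, stop 5=31, stop 1=34 → choose stop 2 (21).
From stop 2: stop 3=7, stop 5=17, stop 4=20, stop 1=37 → choose stop 3 (7).
From stop 3: stop 5=10, stop 4=13, stop 1=36 → choose stop 5 (10).
From stop 5: stop 4=7, stop 1=26 → choose stop 4 (7).
From stop 4: stop 1=33 → choose stop 1 (33).
NN route Hub → stop 2 → stop 3 → stop 5 → stop 4 → stop 1 → Hub costs 112.
Optimal: Hub → stop 1 → stop 5 → stop 4 → stop 3 → stop 2 → Hub costs 108 (by enumerating all 60 distinct tours).
Excess = 112 − 108 = 4.

Excess over optimum: 4 min.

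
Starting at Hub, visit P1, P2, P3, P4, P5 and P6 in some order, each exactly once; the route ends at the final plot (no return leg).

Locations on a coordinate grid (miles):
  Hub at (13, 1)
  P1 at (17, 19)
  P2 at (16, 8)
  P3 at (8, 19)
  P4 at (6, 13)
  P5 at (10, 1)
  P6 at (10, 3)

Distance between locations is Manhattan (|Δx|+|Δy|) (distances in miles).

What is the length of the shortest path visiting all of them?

There are 6! = 720 possible orderings.
Hub → P1 → P2 → P3 → P4 → P5 → P6: 22+12+19+8+16+2 = 79
Hub → P1 → P2 → P3 → P4 → P6 → P5: 22+12+19+8+14+2 = 77
Hub → P1 → P2 → P3 → P5 → P4 → P6: 22+12+19+20+16+14 = 103
Hub → P1 → P2 → P3 → P5 → P6 → P4: 22+12+19+20+2+14 = 89
Hub → P1 → P2 → P3 → P6 → P4 → P5: 22+12+19+18+14+16 = 101
Hub → P1 → P2 → P3 → P6 → P5 → P4: 22+12+19+18+2+16 = 89
Hub → P1 → P2 → P4 → P3 → P5 → P6: 22+12+15+8+20+2 = 79
Hub → P1 → P2 → P4 → P3 → P6 → P5: 22+12+15+8+18+2 = 77
… (712 more)
Hub → P5 → P6 → P2 → P1 → P3 → P4: 3+2+11+12+9+8 = 45  ← best
The minimum is 45.
One shortest path: Hub → P5 → P6 → P2 → P1 → P3 → P4.

Minimum one-way distance = 45 miles.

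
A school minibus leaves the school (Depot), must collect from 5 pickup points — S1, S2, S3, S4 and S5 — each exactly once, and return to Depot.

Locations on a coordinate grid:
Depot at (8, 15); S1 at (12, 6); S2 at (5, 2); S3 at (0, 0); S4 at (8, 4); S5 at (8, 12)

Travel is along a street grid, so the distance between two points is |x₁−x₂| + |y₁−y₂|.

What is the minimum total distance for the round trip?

Minimum total distance: 54.

There are 60 distinct closed tours to check (reversals are equivalent).
Depot → S1 → S2 → S3 → S4 → S5 → Depot: 13+11+7+12+8+3 = 54
Depot → S1 → S2 → S3 → S5 → S4 → Depot: 13+11+7+20+8+11 = 70
Depot → S1 → S2 → S4 → S3 → S5 → Depot: 13+11+5+12+20+3 = 64
Depot → S1 → S2 → S4 → S5 → S3 → Depot: 13+11+5+8+20+23 = 80
Depot → S1 → S2 → S5 → S3 → S4 → Depot: 13+11+13+20+12+11 = 80
Depot → S1 → S2 → S5 → S4 → S3 → Depot: 13+11+13+8+12+23 = 80
Depot → S1 → S3 → S2 → S4 → S5 → Depot: 13+18+7+5+8+3 = 54
Depot → S1 → S3 → S2 → S5 → S4 → Depot: 13+18+7+13+8+11 = 70
Depot → S1 → S3 → S4 → S2 → S5 → Depot: 13+18+12+5+13+3 = 64
Depot → S1 → S3 → S4 → S5 → S2 → Depot: 13+18+12+8+13+16 = 80
Depot → S1 → S3 → S5 → S2 → S4 → Depot: 13+18+20+13+5+11 = 80
Depot → S1 → S3 → S5 → S4 → S2 → Depot: 13+18+20+8+5+16 = 80
Depot → S1 → S4 → S2 → S3 → S5 → Depot: 13+6+5+7+20+3 = 54
Depot → S1 → S4 → S2 → S5 → S3 → Depot: 13+6+5+13+20+23 = 80
… (46 more)
The minimum is 54.
One optimal route: Depot → S1 → S2 → S3 → S4 → S5 → Depot (or its reverse).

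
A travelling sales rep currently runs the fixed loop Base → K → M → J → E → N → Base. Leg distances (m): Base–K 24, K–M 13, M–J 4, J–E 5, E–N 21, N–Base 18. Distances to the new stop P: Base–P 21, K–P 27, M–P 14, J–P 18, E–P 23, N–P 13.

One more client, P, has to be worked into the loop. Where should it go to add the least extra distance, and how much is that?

Adding 15 m by placing P on the E–N leg.

Insertion cost between consecutive stops i–j is d(i,P) + d(P,j) − d(i,j):
  between Base and K: 21 + 27 − 24 = 24
  between K and M: 27 + 14 − 13 = 28
  between M and J: 14 + 18 − 4 = 28
  between J and E: 18 + 23 − 5 = 36
  between E and N: 23 + 13 − 21 = 15
  between N and Base: 13 + 21 − 18 = 16
Cheapest insertion is between E and N, adding 15.
New total = 85 + 15 = 100.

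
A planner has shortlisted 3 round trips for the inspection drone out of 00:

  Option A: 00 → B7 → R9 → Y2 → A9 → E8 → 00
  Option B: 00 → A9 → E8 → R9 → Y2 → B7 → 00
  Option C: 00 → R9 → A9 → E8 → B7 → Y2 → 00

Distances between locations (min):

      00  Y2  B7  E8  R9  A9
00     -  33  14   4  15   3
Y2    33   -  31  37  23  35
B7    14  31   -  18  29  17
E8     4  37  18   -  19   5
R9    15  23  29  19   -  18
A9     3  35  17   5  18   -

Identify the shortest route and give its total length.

Shortest is Option B, total 95 min.

Option A: 14 + 29 + 23 + 35 + 5 + 4 = 110
Option B: 3 + 5 + 19 + 23 + 31 + 14 = 95
Option C: 15 + 18 + 5 + 18 + 31 + 33 = 120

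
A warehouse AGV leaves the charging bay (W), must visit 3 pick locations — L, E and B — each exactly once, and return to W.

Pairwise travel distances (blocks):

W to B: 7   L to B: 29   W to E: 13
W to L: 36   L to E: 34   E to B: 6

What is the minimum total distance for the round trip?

There are 3 distinct closed tours to check (reversals are equivalent).
W-L-E-B-W: 36+34+6+7 = 83
W-L-B-E-W: 36+29+6+13 = 84
W-E-L-B-W: 13+34+29+7 = 83
The minimum is 83.
One optimal route: W → L → E → B → W (or its reverse).

83 blocks — the shortest possible round trip.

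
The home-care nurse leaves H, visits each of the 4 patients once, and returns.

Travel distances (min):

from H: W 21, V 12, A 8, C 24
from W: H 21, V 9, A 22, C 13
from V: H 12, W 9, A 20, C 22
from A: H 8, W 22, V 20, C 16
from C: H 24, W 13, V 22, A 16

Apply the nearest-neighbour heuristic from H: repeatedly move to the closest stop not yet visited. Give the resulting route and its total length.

At H the remaining stops are A 8, V 12, W 21, C 24; go to A.
At A the remaining stops are C 16, V 20, W 22; go to C.
At C the remaining stops are W 13, V 22; go to W.
At W the remaining stops are V 9; go to V.
Return V→H: 12.
Total = 8 + 16 + 13 + 9 + 12 = 58.

Total distance 58 min via the nearest-neighbour route H → A → C → W → V → H.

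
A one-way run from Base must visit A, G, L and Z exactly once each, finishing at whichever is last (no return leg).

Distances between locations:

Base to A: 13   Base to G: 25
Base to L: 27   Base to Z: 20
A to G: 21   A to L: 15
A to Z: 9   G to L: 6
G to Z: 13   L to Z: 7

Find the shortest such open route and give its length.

There are 4! = 24 possible orderings.
Base→A→G→L→Z: 13+21+6+7 = 47
Base→A→G→Z→L: 13+21+13+7 = 54
Base→A→L→G→Z: 13+15+6+13 = 47
Base→A→L→Z→G: 13+15+7+13 = 48
Base→A→Z→G→L: 13+9+13+6 = 41
Base→A→Z→L→G: 13+9+7+6 = 35
Base→G→A→L→Z: 25+21+15+7 = 68
Base→G→A→Z→L: 25+21+9+7 = 62
Base→G→L→A→Z: 25+6+15+9 = 55
Base→G→L→Z→A: 25+6+7+9 = 47
Base→G→Z→A→L: 25+13+9+15 = 62
Base→G→Z→L→A: 25+13+7+15 = 60
Base→L→A→G→Z: 27+15+21+13 = 76
Base→L→A→Z→G: 27+15+9+13 = 64
… (10 more)
The minimum is 35.
One shortest path: Base → A → Z → L → G.

Minimum one-way distance = 35.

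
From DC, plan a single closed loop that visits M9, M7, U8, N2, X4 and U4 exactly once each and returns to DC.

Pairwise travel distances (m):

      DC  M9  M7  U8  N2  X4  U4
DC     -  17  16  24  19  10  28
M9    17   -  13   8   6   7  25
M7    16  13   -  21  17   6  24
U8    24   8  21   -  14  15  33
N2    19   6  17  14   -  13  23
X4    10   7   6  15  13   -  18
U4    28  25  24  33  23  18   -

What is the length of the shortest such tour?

There are 360 distinct closed tours to check (reversals are equivalent).
DC - M9 - M7 - U8 - N2 - X4 - U4 - DC: 17+13+21+14+13+18+28 = 124
DC - M9 - M7 - U8 - N2 - U4 - X4 - DC: 17+13+21+14+23+18+10 = 116
DC - M9 - M7 - U8 - X4 - N2 - U4 - DC: 17+13+21+15+13+23+28 = 130
DC - M9 - M7 - U8 - X4 - U4 - N2 - DC: 17+13+21+15+18+23+19 = 126
DC - M9 - M7 - U8 - U4 - N2 - X4 - DC: 17+13+21+33+23+13+10 = 130
DC - M9 - M7 - U8 - U4 - X4 - N2 - DC: 17+13+21+33+18+13+19 = 134
DC - M9 - M7 - N2 - U8 - X4 - U4 - DC: 17+13+17+14+15+18+28 = 122
DC - M9 - M7 - N2 - U8 - U4 - X4 - DC: 17+13+17+14+33+18+10 = 122
… (352 more)
DC - M7 - X4 - U4 - N2 - M9 - U8 - DC: 16+6+18+23+6+8+24 = 101  ← best
The minimum is 101.
One optimal route: DC → M7 → X4 → U4 → N2 → M9 → U8 → DC (or its reverse).

Shortest round trip = 101 m.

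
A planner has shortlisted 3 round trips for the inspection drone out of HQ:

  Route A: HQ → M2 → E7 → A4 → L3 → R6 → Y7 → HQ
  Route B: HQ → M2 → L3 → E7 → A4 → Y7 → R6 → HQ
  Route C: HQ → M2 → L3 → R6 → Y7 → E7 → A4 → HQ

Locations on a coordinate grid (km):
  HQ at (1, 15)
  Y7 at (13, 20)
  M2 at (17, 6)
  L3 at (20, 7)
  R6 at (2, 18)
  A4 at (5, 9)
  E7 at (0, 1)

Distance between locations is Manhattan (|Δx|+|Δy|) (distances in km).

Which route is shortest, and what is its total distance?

Route A: 25 + 22 + 13 + 17 + 29 + 13 + 17 = 136
Route B: 25 + 4 + 26 + 13 + 19 + 13 + 4 = 104
Route C: 25 + 4 + 29 + 13 + 32 + 13 + 10 = 126

Shortest is Route B, total 104 km.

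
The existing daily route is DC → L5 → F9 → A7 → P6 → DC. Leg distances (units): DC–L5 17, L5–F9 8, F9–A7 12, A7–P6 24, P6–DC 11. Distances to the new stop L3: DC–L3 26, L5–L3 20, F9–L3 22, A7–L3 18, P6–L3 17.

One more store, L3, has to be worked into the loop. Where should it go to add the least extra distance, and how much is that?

+11 — insert L3 between A7 and P6.

Insertion cost between consecutive stops i–j is d(i,L3) + d(L3,j) − d(i,j):
  between DC and L5: 26 + 20 − 17 = 29
  between L5 and F9: 20 + 22 − 8 = 34
  between F9 and A7: 22 + 18 − 12 = 28
  between A7 and P6: 18 + 17 − 24 = 11
  between P6 and DC: 17 + 26 − 11 = 32
Cheapest insertion is between A7 and P6, adding 11.
New total = 72 + 11 = 83.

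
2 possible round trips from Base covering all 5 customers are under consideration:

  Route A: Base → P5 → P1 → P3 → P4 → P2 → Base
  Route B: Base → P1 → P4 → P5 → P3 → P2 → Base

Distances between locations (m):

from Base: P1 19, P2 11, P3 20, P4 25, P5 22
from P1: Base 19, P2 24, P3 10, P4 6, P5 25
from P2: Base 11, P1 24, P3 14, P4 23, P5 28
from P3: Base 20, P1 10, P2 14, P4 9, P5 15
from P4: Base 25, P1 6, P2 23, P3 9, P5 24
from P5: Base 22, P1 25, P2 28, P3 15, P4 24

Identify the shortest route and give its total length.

Route A: 22 + 25 + 10 + 9 + 23 + 11 = 100
Route B: 19 + 6 + 24 + 15 + 14 + 11 = 89

Shortest is Route B, total 89 m.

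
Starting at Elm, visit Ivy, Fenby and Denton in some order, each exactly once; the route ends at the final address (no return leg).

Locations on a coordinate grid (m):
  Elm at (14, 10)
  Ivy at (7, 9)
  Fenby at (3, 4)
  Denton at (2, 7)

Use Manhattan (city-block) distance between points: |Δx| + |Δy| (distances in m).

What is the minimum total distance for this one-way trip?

19 m — the minimum one-way total.

There are 3! = 6 possible orderings.
Elm → Ivy → Fenby → Denton: 8+9+4 = 21
Elm → Ivy → Denton → Fenby: 8+7+4 = 19
Elm → Fenby → Ivy → Denton: 17+9+7 = 33
Elm → Fenby → Denton → Ivy: 17+4+7 = 28
Elm → Denton → Ivy → Fenby: 15+7+9 = 31
Elm → Denton → Fenby → Ivy: 15+4+9 = 28
The minimum is 19.
One shortest path: Elm → Ivy → Denton → Fenby.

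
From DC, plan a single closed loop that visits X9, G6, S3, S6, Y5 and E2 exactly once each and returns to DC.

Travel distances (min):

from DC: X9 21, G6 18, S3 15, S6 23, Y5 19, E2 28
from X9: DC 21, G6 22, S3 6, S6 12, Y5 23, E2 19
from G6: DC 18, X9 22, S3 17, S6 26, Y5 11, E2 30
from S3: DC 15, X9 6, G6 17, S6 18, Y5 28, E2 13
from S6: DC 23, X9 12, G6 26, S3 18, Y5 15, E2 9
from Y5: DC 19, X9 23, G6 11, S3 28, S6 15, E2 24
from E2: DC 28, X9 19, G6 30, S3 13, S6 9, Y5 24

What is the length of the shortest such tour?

Shortest round trip = 93 min.

With 6 stops there are 6!/2 = 360 distinct round trips (a route and its reverse cost the same).
DC→X9→G6→S3→S6→Y5→E2→DC: 21+22+17+18+15+24+28 = 145
DC→X9→G6→S3→S6→E2→Y5→DC: 21+22+17+18+9+24+19 = 130
DC→X9→G6→S3→Y5→S6→E2→DC: 21+22+17+28+15+9+28 = 140
DC→X9→G6→S3→Y5→E2→S6→DC: 21+22+17+28+24+9+23 = 144
DC→X9→G6→S3→E2→S6→Y5→DC: 21+22+17+13+9+15+19 = 116
DC→X9→G6→S3→E2→Y5→S6→DC: 21+22+17+13+24+15+23 = 135
DC→X9→G6→S6→S3→Y5→E2→DC: 21+22+26+18+28+24+28 = 167
DC→X9→G6→S6→S3→E2→Y5→DC: 21+22+26+18+13+24+19 = 143
… (352 more)
DC→X9→S3→E2→S6→Y5→G6→DC: 21+6+13+9+15+11+18 = 93  ← best
The minimum is 93.
One optimal route: DC → X9 → S3 → E2 → S6 → Y5 → G6 → DC (or its reverse).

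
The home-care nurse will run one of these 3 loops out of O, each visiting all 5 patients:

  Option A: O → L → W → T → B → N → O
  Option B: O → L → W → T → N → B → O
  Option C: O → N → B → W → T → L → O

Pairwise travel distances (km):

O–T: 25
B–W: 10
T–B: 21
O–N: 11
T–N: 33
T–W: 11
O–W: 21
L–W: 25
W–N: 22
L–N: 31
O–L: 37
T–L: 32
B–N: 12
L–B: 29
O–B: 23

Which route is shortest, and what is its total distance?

113 km — Option C is the shortest.

Option A: 37 + 25 + 11 + 21 + 12 + 11 = 117
Option B: 37 + 25 + 11 + 33 + 12 + 23 = 141
Option C: 11 + 12 + 10 + 11 + 32 + 37 = 113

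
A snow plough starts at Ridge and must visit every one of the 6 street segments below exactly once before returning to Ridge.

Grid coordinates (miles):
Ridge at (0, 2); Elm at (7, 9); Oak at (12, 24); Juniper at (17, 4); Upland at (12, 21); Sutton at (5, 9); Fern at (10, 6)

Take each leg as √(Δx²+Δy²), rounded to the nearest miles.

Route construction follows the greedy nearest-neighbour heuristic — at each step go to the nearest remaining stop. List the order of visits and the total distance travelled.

From Ridge: distances to unvisited — Sutton=9, Elm=10, Fern=11, Juniper=17, Upland=22, Oak=25. Nearest is Sutton (9).
From Sutton: distances to unvisited — Elm=2, Fern=6, Juniper=13, Upland=14, Oak=17. Nearest is Elm (2).
From Elm: distances to unvisited — Fern=4, Juniper=11, Upland=13, Oak=16. Nearest is Fern (4).
From Fern: distances to unvisited — Juniper=7, Upland=15, Oak=18. Nearest is Juniper (7).
From Juniper: distances to unvisited — Upland=18, Oak=21. Nearest is Upland (18).
From Upland: distances to unvisited — Oak=3. Nearest is Oak (3).
Return Oak→Ridge: 25.
Total = 9 + 2 + 4 + 7 + 18 + 3 + 25 = 68.

Nearest-neighbour total = 68 miles; route Ridge → Sutton → Elm → Fern → Juniper → Upland → Oak → Ridge.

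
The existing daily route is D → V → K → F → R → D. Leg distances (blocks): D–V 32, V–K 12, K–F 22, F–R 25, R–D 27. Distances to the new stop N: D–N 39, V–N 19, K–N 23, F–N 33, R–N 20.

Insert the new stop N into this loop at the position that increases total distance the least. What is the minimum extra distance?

Minimum extra distance: 26 blocks, inserting N between D and V.

Insertion cost between consecutive stops i–j is d(i,N) + d(N,j) − d(i,j):
  between D and V: 39 + 19 − 32 = 26
  between V and K: 19 + 23 − 12 = 30
  between K and F: 23 + 33 − 22 = 34
  between F and R: 33 + 20 − 25 = 28
  between R and D: 20 + 39 − 27 = 32
Cheapest insertion is between D and V, adding 26.
New total = 118 + 26 = 144.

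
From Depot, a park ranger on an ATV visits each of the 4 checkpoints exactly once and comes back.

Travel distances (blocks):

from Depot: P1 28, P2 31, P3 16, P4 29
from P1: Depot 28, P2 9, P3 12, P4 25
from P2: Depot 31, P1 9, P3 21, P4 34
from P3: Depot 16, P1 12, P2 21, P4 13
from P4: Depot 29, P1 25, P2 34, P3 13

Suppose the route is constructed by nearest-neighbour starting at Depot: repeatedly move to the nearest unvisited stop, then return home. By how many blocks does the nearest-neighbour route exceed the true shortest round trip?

From Depot: P3=16, P1=28, P4=29, P2=31 → choose P3 (16).
From P3: P1=12, P4=13, P2=21 → choose P1 (12).
From P1: P2=9, P4=25 → choose P2 (9).
From P2: P4=34 → choose P4 (34).
NN route Depot → P3 → P1 → P2 → P4 → Depot costs 100.
Optimal: Depot → P2 → P1 → P3 → P4 → Depot costs 94 (by enumerating all 12 distinct tours).
Excess = 100 − 94 = 6.

Excess over optimum: 6 blocks.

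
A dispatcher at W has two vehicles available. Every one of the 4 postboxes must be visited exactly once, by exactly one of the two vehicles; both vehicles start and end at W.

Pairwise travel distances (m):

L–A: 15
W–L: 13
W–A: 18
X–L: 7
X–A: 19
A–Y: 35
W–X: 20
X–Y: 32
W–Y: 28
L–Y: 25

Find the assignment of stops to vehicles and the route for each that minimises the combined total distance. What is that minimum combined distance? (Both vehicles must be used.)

Check every non-empty split of the stops between the two vehicles; for each half take its own optimal tour:
  {X} + {L, A, Y}: 40 + 86 = 126
  {L} + {X, A, Y}: 26 + 97 = 123
  {X, L} + {A, Y}: 40 + 81 = 121
  {A} + {X, L, Y}: 36 + 80 = 116
  {X, A} + {L, Y}: 57 + 66 = 123
  {L, A} + {X, Y}: 46 + 80 = 126
  … (7 splits in total)
  {X, L, A} + {Y}: 57 + 56 = 113  ← best
Best: vehicle 1 W → L → X → A → W = 57; vehicle 2 W → Y → W = 56; combined 113.

Minimum combined distance: 113 m.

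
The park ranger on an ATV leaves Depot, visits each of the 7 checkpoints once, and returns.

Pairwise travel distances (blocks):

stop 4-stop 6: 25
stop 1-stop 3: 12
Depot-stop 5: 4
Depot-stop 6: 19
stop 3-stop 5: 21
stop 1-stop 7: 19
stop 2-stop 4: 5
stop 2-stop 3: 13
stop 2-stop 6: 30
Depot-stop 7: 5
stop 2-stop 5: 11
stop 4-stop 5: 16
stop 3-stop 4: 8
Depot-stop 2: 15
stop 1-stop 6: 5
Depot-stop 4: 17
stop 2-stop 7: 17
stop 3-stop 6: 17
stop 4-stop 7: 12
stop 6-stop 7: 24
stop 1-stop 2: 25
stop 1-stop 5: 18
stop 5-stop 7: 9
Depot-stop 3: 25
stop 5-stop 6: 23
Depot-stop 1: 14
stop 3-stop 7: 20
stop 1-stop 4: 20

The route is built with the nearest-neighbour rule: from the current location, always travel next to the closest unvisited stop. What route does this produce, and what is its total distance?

From Depot: distances to unvisited — stop 5=4, stop 7=5, stop 1=14, stop 2=15, stop 4=17, stop 6=19, stop 3=25. Nearest is stop 5 (4).
From stop 5: distances to unvisited — stop 7=9, stop 2=11, stop 4=16, stop 1=18, stop 3=21, stop 6=23. Nearest is stop 7 (9).
From stop 7: distances to unvisited — stop 4=12, stop 2=17, stop 1=19, stop 3=20, stop 6=24. Nearest is stop 4 (12).
From stop 4: distances to unvisited — stop 2=5, stop 3=8, stop 1=20, stop 6=25. Nearest is stop 2 (5).
From stop 2: distances to unvisited — stop 3=13, stop 1=25, stop 6=30. Nearest is stop 3 (13).
From stop 3: distances to unvisited — stop 1=12, stop 6=17. Nearest is stop 1 (12).
From stop 1: distances to unvisited — stop 6=5. Nearest is stop 6 (5).
Return stop 6→Depot: 19.
Total = 4 + 9 + 12 + 5 + 13 + 12 + 5 + 19 = 79.

79 blocks along Depot → stop 5 → stop 7 → stop 4 → stop 2 → stop 3 → stop 1 → stop 6 → Depot.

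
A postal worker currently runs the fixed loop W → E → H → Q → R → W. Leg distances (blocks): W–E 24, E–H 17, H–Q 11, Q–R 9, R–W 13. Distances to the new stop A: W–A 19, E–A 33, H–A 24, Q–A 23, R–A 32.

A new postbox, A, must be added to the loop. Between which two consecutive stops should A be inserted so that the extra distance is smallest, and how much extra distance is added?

Insertion cost between consecutive stops i–j is d(i,A) + d(A,j) − d(i,j):
  between W and E: 19 + 33 − 24 = 28
  between E and H: 33 + 24 − 17 = 40
  between H and Q: 24 + 23 − 11 = 36
  between Q and R: 23 + 32 − 9 = 46
  between R and W: 32 + 19 − 13 = 38
Cheapest insertion is between W and E, adding 28.
New total = 74 + 28 = 102.

+28 blocks — insert A between W and E.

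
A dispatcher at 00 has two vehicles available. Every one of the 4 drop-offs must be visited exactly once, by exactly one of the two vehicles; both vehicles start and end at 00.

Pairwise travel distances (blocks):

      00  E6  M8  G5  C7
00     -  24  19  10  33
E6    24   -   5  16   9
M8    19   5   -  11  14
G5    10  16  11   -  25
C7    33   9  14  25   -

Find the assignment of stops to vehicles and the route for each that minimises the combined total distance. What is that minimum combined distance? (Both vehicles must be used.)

86 blocks — the smallest possible combined total.

Check every non-empty split of the stops between the two vehicles; for each half take its own optimal tour:
  {E6} + {M8, G5, C7}: 48 + 68 = 116
  {M8} + {E6, G5, C7}: 38 + 68 = 106
  {E6, M8} + {G5, C7}: 48 + 68 = 116
  {G5} + {E6, M8, C7}: 20 + 66 = 86
  {E6, G5} + {M8, C7}: 50 + 66 = 116
  {M8, G5} + {E6, C7}: 40 + 66 = 106
  … (7 splits in total)
Best: vehicle 1 00 → G5 → 00 = 20; vehicle 2 00 → E6 → C7 → M8 → 00 = 66; combined 86.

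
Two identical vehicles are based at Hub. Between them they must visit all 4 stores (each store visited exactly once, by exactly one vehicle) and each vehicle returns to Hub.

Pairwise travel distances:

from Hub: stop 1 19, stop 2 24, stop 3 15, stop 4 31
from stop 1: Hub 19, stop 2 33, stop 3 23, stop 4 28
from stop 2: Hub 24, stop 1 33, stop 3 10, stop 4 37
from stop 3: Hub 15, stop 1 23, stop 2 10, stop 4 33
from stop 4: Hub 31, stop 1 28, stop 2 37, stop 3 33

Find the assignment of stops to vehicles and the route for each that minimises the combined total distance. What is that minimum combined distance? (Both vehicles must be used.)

127 — the smallest possible combined total.

Check every non-empty split of the stops between the two vehicles; for each half take its own optimal tour:
  {stop 1} + {stop 2, stop 3, stop 4}: 38 + 93 = 131
  {stop 2} + {stop 1, stop 3, stop 4}: 48 + 95 = 143
  {stop 1, stop 2} + {stop 3, stop 4}: 76 + 79 = 155
  {stop 3} + {stop 1, stop 2, stop 4}: 30 + 108 = 138
  {stop 1, stop 3} + {stop 2, stop 4}: 57 + 92 = 149
  {stop 2, stop 3} + {stop 1, stop 4}: 49 + 78 = 127
  … (7 splits in total)
Best: vehicle 1 Hub → stop 2 → stop 3 → Hub = 49; vehicle 2 Hub → stop 1 → stop 4 → Hub = 78; combined 127.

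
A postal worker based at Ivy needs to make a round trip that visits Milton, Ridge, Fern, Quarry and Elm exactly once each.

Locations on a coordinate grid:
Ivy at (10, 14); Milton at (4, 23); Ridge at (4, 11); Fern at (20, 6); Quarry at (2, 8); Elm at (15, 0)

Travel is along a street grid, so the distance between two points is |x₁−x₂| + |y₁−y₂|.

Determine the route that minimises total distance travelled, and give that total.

Shortest round trip = 82.

With 5 stops there are 5!/2 = 60 distinct round trips (a route and its reverse cost the same).
Ivy → Milton → Ridge → Fern → Quarry → Elm → Ivy: 15+12+21+20+21+19 = 108
Ivy → Milton → Ridge → Fern → Elm → Quarry → Ivy: 15+12+21+11+21+14 = 94
Ivy → Milton → Ridge → Quarry → Fern → Elm → Ivy: 15+12+5+20+11+19 = 82
Ivy → Milton → Ridge → Quarry → Elm → Fern → Ivy: 15+12+5+21+11+18 = 82
Ivy → Milton → Ridge → Elm → Fern → Quarry → Ivy: 15+12+22+11+20+14 = 94
Ivy → Milton → Ridge → Elm → Quarry → Fern → Ivy: 15+12+22+21+20+18 = 108
Ivy → Milton → Fern → Ridge → Quarry → Elm → Ivy: 15+33+21+5+21+19 = 114
Ivy → Milton → Fern → Ridge → Elm → Quarry → Ivy: 15+33+21+22+21+14 = 126
Ivy → Milton → Fern → Quarry → Ridge → Elm → Ivy: 15+33+20+5+22+19 = 114
Ivy → Milton → Fern → Quarry → Elm → Ridge → Ivy: 15+33+20+21+22+9 = 120
Ivy → Milton → Fern → Elm → Ridge → Quarry → Ivy: 15+33+11+22+5+14 = 100
Ivy → Milton → Fern → Elm → Quarry → Ridge → Ivy: 15+33+11+21+5+9 = 94
Ivy → Milton → Quarry → Ridge → Fern → Elm → Ivy: 15+17+5+21+11+19 = 88
Ivy → Milton → Quarry → Ridge → Elm → Fern → Ivy: 15+17+5+22+11+18 = 88
… (46 more)
The minimum is 82.
One optimal route: Ivy → Milton → Ridge → Quarry → Fern → Elm → Ivy (or its reverse).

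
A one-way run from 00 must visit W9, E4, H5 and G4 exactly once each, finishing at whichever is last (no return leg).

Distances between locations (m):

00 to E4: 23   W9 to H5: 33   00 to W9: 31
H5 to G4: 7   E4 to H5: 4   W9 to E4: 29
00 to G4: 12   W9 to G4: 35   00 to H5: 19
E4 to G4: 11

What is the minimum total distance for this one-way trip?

There are 4! = 24 possible orderings.
00 - W9 - E4 - H5 - G4: 31+29+4+7 = 71
00 - W9 - E4 - G4 - H5: 31+29+11+7 = 78
00 - W9 - H5 - E4 - G4: 31+33+4+11 = 79
00 - W9 - H5 - G4 - E4: 31+33+7+11 = 82
00 - W9 - G4 - E4 - H5: 31+35+11+4 = 81
00 - W9 - G4 - H5 - E4: 31+35+7+4 = 77
00 - E4 - W9 - H5 - G4: 23+29+33+7 = 92
00 - E4 - W9 - G4 - H5: 23+29+35+7 = 94
00 - E4 - H5 - W9 - G4: 23+4+33+35 = 95
00 - E4 - H5 - G4 - W9: 23+4+7+35 = 69
00 - E4 - G4 - W9 - H5: 23+11+35+33 = 102
00 - E4 - G4 - H5 - W9: 23+11+7+33 = 74
00 - H5 - W9 - E4 - G4: 19+33+29+11 = 92
00 - H5 - W9 - G4 - E4: 19+33+35+11 = 98
… (10 more)
00 - G4 - H5 - E4 - W9: 12+7+4+29 = 52  ← best
The minimum is 52.
One shortest path: 00 → G4 → H5 → E4 → W9.

Shortest open route: 52 m.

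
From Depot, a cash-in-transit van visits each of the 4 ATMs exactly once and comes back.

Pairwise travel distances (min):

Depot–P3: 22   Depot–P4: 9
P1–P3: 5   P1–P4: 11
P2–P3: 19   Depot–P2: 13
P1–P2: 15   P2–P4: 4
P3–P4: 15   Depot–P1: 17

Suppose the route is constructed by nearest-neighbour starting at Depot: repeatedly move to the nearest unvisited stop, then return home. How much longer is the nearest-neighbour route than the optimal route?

Depot: P4=9, P2=13, P1=17, P3=22 ⇒ P4
P4: P2=4, P1=11, P3=15 ⇒ P2
P2: P1=15, P3=19 ⇒ P1
P1: P3=5 ⇒ P3
NN route Depot → P4 → P2 → P1 → P3 → Depot costs 55.
Optimal: Depot → P1 → P3 → P2 → P4 → Depot costs 54 (by enumerating all 12 distinct tours).
Excess = 55 − 54 = 1.

1 min longer than the optimal tour.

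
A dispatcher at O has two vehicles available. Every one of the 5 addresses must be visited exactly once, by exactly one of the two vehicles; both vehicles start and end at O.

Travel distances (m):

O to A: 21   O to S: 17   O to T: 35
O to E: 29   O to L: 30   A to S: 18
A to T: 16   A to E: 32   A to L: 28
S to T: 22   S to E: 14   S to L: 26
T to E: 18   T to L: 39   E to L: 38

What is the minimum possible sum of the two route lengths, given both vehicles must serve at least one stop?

There are 2^4 − 1 = 15 ways to divide the 5 stops into two non-empty groups. For each, the best each vehicle can do is its own shortest tour through its group:
  {A} + {S, T, E, L}: 42 + 118 = 160
  {S} + {A, T, E, L}: 34 + 121 = 155
  {A, S} + {T, E, L}: 56 + 116 = 172
  {T} + {A, S, E, L}: 70 + 118 = 188
  {A, T} + {S, E, L}: 72 + 99 = 171
  {S, T} + {A, E, L}: 74 + 116 = 190
  … (15 splits in total)
  {A, S, T, E} + {L}: 86 + 60 = 146  ← best
Best: vehicle 1 O → A → T → E → S → O = 86; vehicle 2 O → L → O = 60; combined 146.

Minimum combined distance: 146 m.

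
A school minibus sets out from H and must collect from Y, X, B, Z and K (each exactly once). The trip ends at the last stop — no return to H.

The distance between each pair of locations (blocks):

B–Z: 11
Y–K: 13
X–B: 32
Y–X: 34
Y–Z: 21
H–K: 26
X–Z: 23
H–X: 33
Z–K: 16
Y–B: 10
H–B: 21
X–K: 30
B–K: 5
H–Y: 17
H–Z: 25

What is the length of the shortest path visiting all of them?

Shortest open route: 69 blocks.

There are 5! = 120 possible orderings.
H → Y → X → B → Z → K: 17+34+32+11+16 = 110
H → Y → X → B → K → Z: 17+34+32+5+16 = 104
H → Y → X → Z → B → K: 17+34+23+11+5 = 90
H → Y → X → Z → K → B: 17+34+23+16+5 = 95
H → Y → X → K → B → Z: 17+34+30+5+11 = 97
H → Y → X → K → Z → B: 17+34+30+16+11 = 108
H → Y → B → X → Z → K: 17+10+32+23+16 = 98
H → Y → B → X → K → Z: 17+10+32+30+16 = 105
H → Y → B → Z → X → K: 17+10+11+23+30 = 91
H → Y → B → Z → K → X: 17+10+11+16+30 = 84
H → Y → B → K → X → Z: 17+10+5+30+23 = 85
H → Y → B → K → Z → X: 17+10+5+16+23 = 71
H → Y → Z → X → B → K: 17+21+23+32+5 = 98
H → Y → Z → X → K → B: 17+21+23+30+5 = 96
… (106 more)
H → Y → K → B → Z → X: 17+13+5+11+23 = 69  ← best
The minimum is 69.
One shortest path: H → Y → K → B → Z → X.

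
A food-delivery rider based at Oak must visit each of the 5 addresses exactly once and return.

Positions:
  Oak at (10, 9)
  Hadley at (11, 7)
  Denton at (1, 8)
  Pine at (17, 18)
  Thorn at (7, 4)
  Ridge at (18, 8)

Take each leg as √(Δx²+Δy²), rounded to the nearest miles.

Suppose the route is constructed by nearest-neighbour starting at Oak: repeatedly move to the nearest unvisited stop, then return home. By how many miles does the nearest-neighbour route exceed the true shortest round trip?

Oak: Hadley=2, Thorn=6, Ridge=8, Denton=9, Pine=11 ⇒ Hadley
Hadley: Thorn=5, Ridge=7, Denton=10, Pine=13 ⇒ Thorn
Thorn: Denton=7, Ridge=12, Pine=17 ⇒ Denton
Denton: Ridge=17, Pine=19 ⇒ Ridge
Ridge: Pine=10 ⇒ Pine
NN route Oak → Hadley → Thorn → Denton → Ridge → Pine → Oak costs 52.
Optimal: Oak → Denton → Thorn → Hadley → Ridge → Pine → Oak costs 49 (by enumerating all 60 distinct tours).
Excess = 52 − 49 = 3.

Excess over optimum: 3 miles.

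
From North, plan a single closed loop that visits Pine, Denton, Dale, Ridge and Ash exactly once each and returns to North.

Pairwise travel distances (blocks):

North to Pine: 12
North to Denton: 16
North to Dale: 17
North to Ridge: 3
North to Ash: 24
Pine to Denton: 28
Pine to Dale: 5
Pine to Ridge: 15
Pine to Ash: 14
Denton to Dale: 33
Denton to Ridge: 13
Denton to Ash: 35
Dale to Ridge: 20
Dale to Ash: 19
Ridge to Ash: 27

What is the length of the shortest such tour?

Minimum total distance: 87 blocks.

There are 60 distinct closed tours to check (reversals are equivalent).
North → Pine → Denton → Dale → Ridge → Ash → North: 12+28+33+20+27+24 = 144
North → Pine → Denton → Dale → Ash → Ridge → North: 12+28+33+19+27+3 = 122
North → Pine → Denton → Ridge → Dale → Ash → North: 12+28+13+20+19+24 = 116
North → Pine → Denton → Ridge → Ash → Dale → North: 12+28+13+27+19+17 = 116
North → Pine → Denton → Ash → Dale → Ridge → North: 12+28+35+19+20+3 = 117
North → Pine → Denton → Ash → Ridge → Dale → North: 12+28+35+27+20+17 = 139
North → Pine → Dale → Denton → Ridge → Ash → North: 12+5+33+13+27+24 = 114
North → Pine → Dale → Denton → Ash → Ridge → North: 12+5+33+35+27+3 = 115
North → Pine → Dale → Ridge → Denton → Ash → North: 12+5+20+13+35+24 = 109
North → Pine → Dale → Ridge → Ash → Denton → North: 12+5+20+27+35+16 = 115
North → Pine → Dale → Ash → Denton → Ridge → North: 12+5+19+35+13+3 = 87
North → Pine → Dale → Ash → Ridge → Denton → North: 12+5+19+27+13+16 = 92
North → Pine → Ridge → Denton → Dale → Ash → North: 12+15+13+33+19+24 = 116
North → Pine → Ridge → Denton → Ash → Dale → North: 12+15+13+35+19+17 = 111
… (46 more)
The minimum is 87.
One optimal route: North → Pine → Dale → Ash → Denton → Ridge → North (or its reverse).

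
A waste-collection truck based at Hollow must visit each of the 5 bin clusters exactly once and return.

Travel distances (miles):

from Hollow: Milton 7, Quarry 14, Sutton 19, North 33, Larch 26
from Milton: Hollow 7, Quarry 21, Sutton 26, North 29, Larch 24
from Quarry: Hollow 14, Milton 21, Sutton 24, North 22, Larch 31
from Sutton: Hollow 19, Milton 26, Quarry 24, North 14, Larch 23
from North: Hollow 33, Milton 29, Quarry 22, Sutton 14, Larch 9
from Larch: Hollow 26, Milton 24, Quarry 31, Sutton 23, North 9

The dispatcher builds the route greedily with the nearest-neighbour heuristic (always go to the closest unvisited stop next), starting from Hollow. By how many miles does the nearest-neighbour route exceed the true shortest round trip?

Hollow: Milton=7, Quarry=14, Sutton=19, Larch=26, North=33 ⇒ Milton
Milton: Quarry=21, Larch=24, Sutton=26, North=29 ⇒ Quarry
Quarry: North=22, Sutton=24, Larch=31 ⇒ North
North: Larch=9, Sutton=14 ⇒ Larch
Larch: Sutton=23 ⇒ Sutton
NN route Hollow → Milton → Quarry → North → Larch → Sutton → Hollow costs 101.
Optimal: Hollow → Milton → Larch → North → Sutton → Quarry → Hollow costs 92 (by enumerating all 60 distinct tours).
Excess = 101 − 92 = 9.

9 miles longer than the optimal tour.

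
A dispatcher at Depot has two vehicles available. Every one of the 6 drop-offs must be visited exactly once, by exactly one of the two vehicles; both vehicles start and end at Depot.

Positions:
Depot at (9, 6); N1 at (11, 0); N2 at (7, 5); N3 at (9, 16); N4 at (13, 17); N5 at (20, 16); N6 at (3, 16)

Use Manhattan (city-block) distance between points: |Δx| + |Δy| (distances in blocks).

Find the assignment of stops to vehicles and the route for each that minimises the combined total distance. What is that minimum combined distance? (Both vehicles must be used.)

Minimum combined distance: 74 blocks.

Check every non-empty split of the stops between the two vehicles; for each half take its own optimal tour:
  {N1} + {N2, N3, N4, N5, N6}: 16 + 58 = 74
  {N2} + {N1, N3, N4, N5, N6}: 6 + 68 = 74
  {N1, N2} + {N3, N4, N5, N6}: 20 + 56 = 76
  {N3} + {N1, N2, N4, N5, N6}: 20 + 70 = 90
  {N1, N3} + {N2, N4, N5, N6}: 36 + 58 = 94
  {N2, N3} + {N1, N4, N5, N6}: 26 + 68 = 94
  … (31 splits in total)
Best: vehicle 1 Depot → N1 → Depot = 16; vehicle 2 Depot → N2 → N6 → N3 → N4 → N5 → Depot = 58; combined 74.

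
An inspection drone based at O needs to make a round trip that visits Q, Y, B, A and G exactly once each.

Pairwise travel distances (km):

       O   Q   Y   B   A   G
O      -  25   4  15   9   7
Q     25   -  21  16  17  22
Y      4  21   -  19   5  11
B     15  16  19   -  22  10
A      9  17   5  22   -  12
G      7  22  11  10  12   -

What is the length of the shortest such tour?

With 5 stops there are 5!/2 = 60 distinct round trips (a route and its reverse cost the same).
O-Q-Y-B-A-G-O: 25+21+19+22+12+7 = 106
O-Q-Y-B-G-A-O: 25+21+19+10+12+9 = 96
O-Q-Y-A-B-G-O: 25+21+5+22+10+7 = 90
O-Q-Y-A-G-B-O: 25+21+5+12+10+15 = 88
O-Q-Y-G-B-A-O: 25+21+11+10+22+9 = 98
O-Q-Y-G-A-B-O: 25+21+11+12+22+15 = 106
O-Q-B-Y-A-G-O: 25+16+19+5+12+7 = 84
O-Q-B-Y-G-A-O: 25+16+19+11+12+9 = 92
O-Q-B-A-Y-G-O: 25+16+22+5+11+7 = 86
O-Q-B-A-G-Y-O: 25+16+22+12+11+4 = 90
O-Q-B-G-Y-A-O: 25+16+10+11+5+9 = 76
O-Q-B-G-A-Y-O: 25+16+10+12+5+4 = 72
O-Q-A-Y-B-G-O: 25+17+5+19+10+7 = 83
O-Q-A-Y-G-B-O: 25+17+5+11+10+15 = 83
… (46 more)
O-Y-A-Q-B-G-O: 4+5+17+16+10+7 = 59  ← best
The minimum is 59.
One optimal route: O → Y → A → Q → B → G → O (or its reverse).

Shortest round trip = 59 km.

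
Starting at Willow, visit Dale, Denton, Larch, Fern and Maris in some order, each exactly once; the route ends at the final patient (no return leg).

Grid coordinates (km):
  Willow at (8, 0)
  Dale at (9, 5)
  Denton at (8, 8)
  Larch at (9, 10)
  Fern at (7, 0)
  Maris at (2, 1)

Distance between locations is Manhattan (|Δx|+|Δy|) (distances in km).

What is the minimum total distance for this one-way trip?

Minimum one-way distance = 25 km.

There are 5! = 120 possible orderings.
Willow - Dale - Denton - Larch - Fern - Maris: 6+4+3+12+6 = 31
Willow - Dale - Denton - Larch - Maris - Fern: 6+4+3+16+6 = 35
Willow - Dale - Denton - Fern - Larch - Maris: 6+4+9+12+16 = 47
Willow - Dale - Denton - Fern - Maris - Larch: 6+4+9+6+16 = 41
Willow - Dale - Denton - Maris - Larch - Fern: 6+4+13+16+12 = 51
Willow - Dale - Denton - Maris - Fern - Larch: 6+4+13+6+12 = 41
Willow - Dale - Larch - Denton - Fern - Maris: 6+5+3+9+6 = 29
Willow - Dale - Larch - Denton - Maris - Fern: 6+5+3+13+6 = 33
Willow - Dale - Larch - Fern - Denton - Maris: 6+5+12+9+13 = 45
Willow - Dale - Larch - Fern - Maris - Denton: 6+5+12+6+13 = 42
Willow - Dale - Larch - Maris - Denton - Fern: 6+5+16+13+9 = 49
Willow - Dale - Larch - Maris - Fern - Denton: 6+5+16+6+9 = 42
Willow - Dale - Fern - Denton - Larch - Maris: 6+7+9+3+16 = 41
Willow - Dale - Fern - Denton - Maris - Larch: 6+7+9+13+16 = 51
… (106 more)
Willow - Fern - Maris - Dale - Denton - Larch: 1+6+11+4+3 = 25  ← best
The minimum is 25.
One shortest path: Willow → Fern → Maris → Dale → Denton → Larch.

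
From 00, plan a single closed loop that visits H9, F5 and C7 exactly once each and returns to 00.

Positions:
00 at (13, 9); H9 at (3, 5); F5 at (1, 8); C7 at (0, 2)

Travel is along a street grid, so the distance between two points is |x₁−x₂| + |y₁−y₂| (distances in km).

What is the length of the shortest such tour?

With 3 stops there are 3!/2 = 3 distinct round trips (a route and its reverse cost the same).
00 - H9 - F5 - C7 - 00: 14+5+7+20 = 46
00 - H9 - C7 - F5 - 00: 14+6+7+13 = 40
00 - F5 - H9 - C7 - 00: 13+5+6+20 = 44
The minimum is 40.
One optimal route: 00 → H9 → C7 → F5 → 00 (or its reverse).

Minimum total distance: 40 km.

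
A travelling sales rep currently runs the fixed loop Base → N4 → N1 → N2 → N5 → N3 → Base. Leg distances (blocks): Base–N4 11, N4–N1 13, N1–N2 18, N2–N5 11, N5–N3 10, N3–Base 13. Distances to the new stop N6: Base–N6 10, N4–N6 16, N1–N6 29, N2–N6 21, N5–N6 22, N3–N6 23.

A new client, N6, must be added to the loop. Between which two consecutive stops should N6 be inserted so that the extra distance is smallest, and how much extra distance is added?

+15 blocks — insert N6 between Base and N4.

Insertion cost between consecutive stops i–j is d(i,N6) + d(N6,j) − d(i,j):
  between Base and N4: 10 + 16 − 11 = 15
  between N4 and N1: 16 + 29 − 13 = 32
  between N1 and N2: 29 + 21 − 18 = 32
  between N2 and N5: 21 + 22 − 11 = 32
  between N5 and N3: 22 + 23 − 10 = 35
  between N3 and Base: 23 + 10 − 13 = 20
Cheapest insertion is between Base and N4, adding 15.
New total = 76 + 15 = 91.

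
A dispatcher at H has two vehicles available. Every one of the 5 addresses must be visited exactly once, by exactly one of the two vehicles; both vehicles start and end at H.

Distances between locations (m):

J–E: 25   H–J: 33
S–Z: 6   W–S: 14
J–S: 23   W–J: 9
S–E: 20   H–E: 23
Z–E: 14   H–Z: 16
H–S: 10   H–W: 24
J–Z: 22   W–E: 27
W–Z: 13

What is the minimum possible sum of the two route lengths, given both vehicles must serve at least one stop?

There are 2^4 − 1 = 15 ways to divide the 5 stops into two non-empty groups. For each, the best each vehicle can do is its own shortest tour through its group:
  {W} + {J, S, Z, E}: 48 + 86 = 134
  {J} + {W, S, Z, E}: 66 + 74 = 140
  {W, J} + {S, Z, E}: 66 + 53 = 119
  {S} + {W, J, Z, E}: 20 + 86 = 106
  {W, S} + {J, Z, E}: 48 + 86 = 134
  {J, S} + {W, Z, E}: 66 + 74 = 140
  … (15 splits in total)
Best: vehicle 1 H → S → H = 20; vehicle 2 H → Z → W → J → E → H = 86; combined 106.

Minimum combined distance: 106 m.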